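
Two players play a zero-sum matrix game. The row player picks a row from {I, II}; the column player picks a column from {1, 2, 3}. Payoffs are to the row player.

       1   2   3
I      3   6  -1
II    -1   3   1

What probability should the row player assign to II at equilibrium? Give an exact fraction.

2/3

Row minima: I → -1, II → -1; maximin = -1.
Column maxima: 1 → 3, 2 → 6, 3 → 1; minimax = 1.
-1 ≠ 1, so there is no saddle point; optimal play is mixed.
2 is strictly dominated by 1 (it gives the row player strictly more in every row), so the column player never plays it.
On the remaining 2×2 (I, II vs 1, 3):
Let the row player play I with probability p. Expected payoff against 1: 3p + (-1)(1−p) = 4p − 1; against 3: (-1)p + 1(1−p) = −2p + 1.
Setting these equal: 4p − 1 = −2p + 1 ⇒ 6p = 2 ⇒ p = 1/3, and the value is (4)·(1/3) − 1 = 1/3.
For the column player: with q = P(1), equating I's and II's payoffs gives 4q − 1 = −2q + 1 ⇒ q = 1/3.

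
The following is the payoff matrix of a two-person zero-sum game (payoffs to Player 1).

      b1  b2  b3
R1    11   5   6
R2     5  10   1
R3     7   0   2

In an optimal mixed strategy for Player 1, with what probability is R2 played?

1/10

Row minima: R1 → 5, R2 → 1, R3 → 0; maximin = 5.
Column maxima: b1 → 11, b2 → 10, b3 → 6; minimax = 6.
5 ≠ 6, so there is no saddle point; optimal play is mixed.
R3 is strictly dominated by R1, so Player 1 never plays it.
b1 is strictly dominated by b3 (it gives Player 1 strictly more in every row), so Player 2 never plays it.
On the remaining 2×2 (R1, R2 vs b2, b3):
Let Player 1 play R1 with probability p. Expected payoff against b2: 5p + 10(1−p) = −5p + 10; against b3: 6p + 1(1−p) = 5p + 1.
Setting these equal: −5p + 10 = 5p + 1 ⇒ −10p = -9 ⇒ p = 9/10, and the value is (-5)·(9/10) + 10 = 11/2.
For Player 2: with q = P(b2), equating R1's and R2's payoffs gives −q + 6 = 9q + 1 ⇒ q = 1/2.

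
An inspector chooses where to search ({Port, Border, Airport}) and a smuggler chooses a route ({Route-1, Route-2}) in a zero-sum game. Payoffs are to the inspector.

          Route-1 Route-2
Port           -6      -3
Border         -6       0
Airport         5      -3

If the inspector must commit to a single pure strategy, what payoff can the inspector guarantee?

-3

Row minima: Port → -6, Border → -6, Airport → -3.
The best of these is -3.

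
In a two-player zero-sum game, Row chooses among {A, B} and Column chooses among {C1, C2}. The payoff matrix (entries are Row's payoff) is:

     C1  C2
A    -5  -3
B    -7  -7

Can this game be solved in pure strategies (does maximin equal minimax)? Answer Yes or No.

Row minima: A → -5, B → -7; maximin = -5.
Column maxima: C1 → -5, C2 → -3; minimax = -5.
maximin = minimax = -5, so a saddle point exists.

Yes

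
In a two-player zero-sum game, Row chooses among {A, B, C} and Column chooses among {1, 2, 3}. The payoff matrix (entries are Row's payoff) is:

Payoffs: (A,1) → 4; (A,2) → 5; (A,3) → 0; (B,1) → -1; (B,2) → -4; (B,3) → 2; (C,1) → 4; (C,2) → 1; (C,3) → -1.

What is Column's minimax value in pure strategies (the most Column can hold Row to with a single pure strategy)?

Column maxima: 1 → 4, 2 → 5, 3 → 2.
The smallest of these is 2.

2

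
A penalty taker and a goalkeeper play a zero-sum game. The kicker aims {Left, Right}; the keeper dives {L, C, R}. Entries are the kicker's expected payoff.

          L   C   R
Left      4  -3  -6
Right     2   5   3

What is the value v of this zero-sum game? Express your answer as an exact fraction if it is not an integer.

Row minima: Left → -6, Right → 2; maximin = 2.
Column maxima: L → 4, C → 5, R → 3; minimax = 3.
2 ≠ 3, so there is no saddle point; optimal play is mixed.
C is strictly dominated by R (it gives the kicker strictly more in every row), so the keeper never plays it.
On the remaining 2×2 (Left, Right vs L, R):
Let the kicker play Left with probability p. Expected payoff against L: 4p + 2(1−p) = 2p + 2; against R: (-6)p + 3(1−p) = −9p + 3.
Setting these equal: 2p + 2 = −9p + 3 ⇒ 11p = 1 ⇒ p = 1/11, and the value is (2)·(1/11) + 2 = 24/11.
For the keeper: with q = P(L), equating Left's and Right's payoffs gives 10q − 6 = −q + 3 ⇒ q = 9/11.

24/11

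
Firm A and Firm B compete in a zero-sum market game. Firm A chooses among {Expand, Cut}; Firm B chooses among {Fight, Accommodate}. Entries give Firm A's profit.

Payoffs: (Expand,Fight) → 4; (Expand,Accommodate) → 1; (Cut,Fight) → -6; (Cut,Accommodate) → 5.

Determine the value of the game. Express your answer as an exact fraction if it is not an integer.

13/7

Row minima: Expand → 1, Cut → -6; maximin = 1.
Column maxima: Fight → 4, Accommodate → 5; minimax = 4.
1 ≠ 4, so there is no saddle point; optimal play is mixed.
Let Firm A play Expand with probability p. Expected payoff against Fight: 4p + (-6)(1−p) = 10p − 6; against Accommodate: 1p + 5(1−p) = −4p + 5.
Setting these equal: 10p − 6 = −4p + 5 ⇒ 14p = 11 ⇒ p = 11/14, and the value is (10)·(11/14) − 6 = 13/7.
For Firm B: with q = P(Fight), equating Expand's and Cut's payoffs gives 3q + 1 = −11q + 5 ⇒ q = 2/7.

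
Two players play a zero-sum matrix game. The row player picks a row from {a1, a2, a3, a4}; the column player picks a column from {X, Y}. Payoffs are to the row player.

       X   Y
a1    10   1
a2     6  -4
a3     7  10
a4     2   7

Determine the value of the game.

31/4

Row minima: a1 → 1, a2 → -4, a3 → 7, a4 → 2; maximin = 7.
Column maxima: X → 10, Y → 10; minimax = 10.
7 ≠ 10, so there is no saddle point; optimal play is mixed.
a2 is strictly dominated by a1, so the row player never plays it.
a4 is strictly dominated by a3, so the row player never plays it.
On the remaining 2×2 (a1, a3 vs X, Y):
Let the row player play a1 with probability p. Expected payoff against X: 10p + 7(1−p) = 3p + 7; against Y: 1p + 10(1−p) = −9p + 10.
Setting these equal: 3p + 7 = −9p + 10 ⇒ 12p = 3 ⇒ p = 1/4, and the value is (3)·(1/4) + 7 = 31/4.
For the column player: with q = P(X), equating a1's and a3's payoffs gives 9q + 1 = −3q + 10 ⇒ q = 3/4.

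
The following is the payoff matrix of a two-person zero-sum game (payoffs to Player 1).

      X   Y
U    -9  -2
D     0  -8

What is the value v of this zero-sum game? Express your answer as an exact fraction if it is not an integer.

-24/5

Row minima: U → -9, D → -8; maximin = -8.
Column maxima: X → 0, Y → -2; minimax = -2.
-8 ≠ -2, so there is no saddle point; optimal play is mixed.
Let Player 1 play U with probability p. Expected payoff against X: (-9)p + 0(1−p) = −9p; against Y: (-2)p + (-8)(1−p) = 6p − 8.
Setting these equal: −9p = 6p − 8 ⇒ −15p = -8 ⇒ p = 8/15, and the value is (-9)·(8/15) = -24/5.
For Player 2: with q = P(X), equating U's and D's payoffs gives −7q − 2 = 8q − 8 ⇒ q = 2/5.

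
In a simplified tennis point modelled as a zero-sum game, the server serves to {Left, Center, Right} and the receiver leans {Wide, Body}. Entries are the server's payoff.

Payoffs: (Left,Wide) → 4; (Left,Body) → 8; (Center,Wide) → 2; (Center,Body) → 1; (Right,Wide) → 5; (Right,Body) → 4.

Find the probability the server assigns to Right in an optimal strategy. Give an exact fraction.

Row minima: Left → 4, Center → 1, Right → 4; maximin = 4.
Column maxima: Wide → 5, Body → 8; minimax = 5.
4 ≠ 5, so there is no saddle point; optimal play is mixed.
Center is strictly dominated by Left, so the server never plays it.
On the remaining 2×2 (Left, Right vs Wide, Body):
Let the server play Left with probability p. Expected payoff against Wide: 4p + 5(1−p) = −p + 5; against Body: 8p + 4(1−p) = 4p + 4.
Setting these equal: −p + 5 = 4p + 4 ⇒ −5p = -1 ⇒ p = 1/5, and the value is (-1)·(1/5) + 5 = 24/5.
For the receiver: with q = P(Wide), equating Left's and Right's payoffs gives −4q + 8 = q + 4 ⇒ q = 4/5.

4/5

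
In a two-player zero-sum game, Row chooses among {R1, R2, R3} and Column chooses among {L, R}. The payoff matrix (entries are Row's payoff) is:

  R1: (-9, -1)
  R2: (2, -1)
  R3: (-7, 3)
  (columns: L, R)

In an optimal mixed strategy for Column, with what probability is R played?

Row minima: R1 → -9, R2 → -1, R3 → -7; maximin = -1.
Column maxima: L → 2, R → 3; minimax = 2.
-1 ≠ 2, so there is no saddle point; optimal play is mixed.
R1 is strictly dominated by R3, so Row never plays it.
On the remaining 2×2 (R2, R3 vs L, R):
Let Row play R2 with probability p. Expected payoff against L: 2p + (-7)(1−p) = 9p − 7; against R: (-1)p + 3(1−p) = −4p + 3.
Setting these equal: 9p − 7 = −4p + 3 ⇒ 13p = 10 ⇒ p = 10/13, and the value is (9)·(10/13) − 7 = -1/13.
For Column: with q = P(L), equating R2's and R3's payoffs gives 3q − 1 = −10q + 3 ⇒ q = 4/13.

9/13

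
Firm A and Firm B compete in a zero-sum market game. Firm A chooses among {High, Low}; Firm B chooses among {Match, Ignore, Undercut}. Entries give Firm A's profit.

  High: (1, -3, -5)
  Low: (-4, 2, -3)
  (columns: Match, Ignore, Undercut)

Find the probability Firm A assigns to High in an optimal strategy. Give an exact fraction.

1/7

Row minima: High → -5, Low → -4; maximin = -4.
Column maxima: Match → 1, Ignore → 2, Undercut → -3; minimax = -3.
-4 ≠ -3, so there is no saddle point; optimal play is mixed.
Ignore is strictly dominated by Undercut (it gives Firm A strictly more in every row), so Firm B never plays it.
On the remaining 2×2 (High, Low vs Match, Undercut):
Let Firm A play High with probability p. Expected payoff against Match: 1p + (-4)(1−p) = 5p − 4; against Undercut: (-5)p + (-3)(1−p) = −2p − 3.
Setting these equal: 5p − 4 = −2p − 3 ⇒ 7p = 1 ⇒ p = 1/7, and the value is (5)·(1/7) − 4 = -23/7.
For Firm B: with q = P(Match), equating High's and Low's payoffs gives 6q − 5 = −q − 3 ⇒ q = 2/7.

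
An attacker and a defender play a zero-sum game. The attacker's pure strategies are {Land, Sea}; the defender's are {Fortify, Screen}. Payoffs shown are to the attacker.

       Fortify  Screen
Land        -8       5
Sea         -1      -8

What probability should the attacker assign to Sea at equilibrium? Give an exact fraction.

13/20

Row minima: Land → -8, Sea → -8; maximin = -8.
Column maxima: Fortify → -1, Screen → 5; minimax = -1.
-8 ≠ -1, so there is no saddle point; optimal play is mixed.
Let the attacker play Land with probability p. Expected payoff against Fortify: (-8)p + (-1)(1−p) = −7p − 1; against Screen: 5p + (-8)(1−p) = 13p − 8.
Setting these equal: −7p − 1 = 13p − 8 ⇒ −20p = -7 ⇒ p = 7/20, and the value is (-7)·(7/20) − 1 = -69/20.
For the defender: with q = P(Fortify), equating Land's and Sea's payoffs gives −13q + 5 = 7q − 8 ⇒ q = 13/20.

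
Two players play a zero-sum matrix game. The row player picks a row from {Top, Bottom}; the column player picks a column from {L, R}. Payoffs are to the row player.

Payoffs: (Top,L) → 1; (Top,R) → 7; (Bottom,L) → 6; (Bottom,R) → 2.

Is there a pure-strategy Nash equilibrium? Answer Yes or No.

Row minima: Top → 1, Bottom → 2; maximin = 2.
Column maxima: L → 6, R → 7; minimax = 6.
2 ≠ 6, so no pure-strategy equilibrium exists.

No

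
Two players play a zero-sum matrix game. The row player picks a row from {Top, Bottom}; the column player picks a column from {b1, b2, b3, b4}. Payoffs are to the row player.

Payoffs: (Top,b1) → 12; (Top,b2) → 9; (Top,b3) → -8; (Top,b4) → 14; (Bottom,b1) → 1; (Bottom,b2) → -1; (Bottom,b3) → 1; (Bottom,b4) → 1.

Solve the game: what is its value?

1/19

Row minima: Top → -8, Bottom → -1; maximin = -1.
Column maxima: b1 → 12, b2 → 9, b3 → 1, b4 → 14; minimax = 1.
-1 ≠ 1, so there is no saddle point; optimal play is mixed.
b1 is strictly dominated by b2 (it gives the row player strictly more in every row), so the column player never plays it.
b4 is strictly dominated by b2 (it gives the row player strictly more in every row), so the column player never plays it.
On the remaining 2×2 (Top, Bottom vs b2, b3):
Let the row player play Top with probability p. Expected payoff against b2: 9p + (-1)(1−p) = 10p − 1; against b3: (-8)p + 1(1−p) = −9p + 1.
Setting these equal: 10p − 1 = −9p + 1 ⇒ 19p = 2 ⇒ p = 2/19, and the value is (10)·(2/19) − 1 = 1/19.
For the column player: with q = P(b2), equating Top's and Bottom's payoffs gives 17q − 8 = −2q + 1 ⇒ q = 9/19.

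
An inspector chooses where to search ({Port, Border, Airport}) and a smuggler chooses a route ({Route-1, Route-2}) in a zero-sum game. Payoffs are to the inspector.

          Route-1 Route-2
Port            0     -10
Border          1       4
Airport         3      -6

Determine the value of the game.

Row minima: Port → -10, Border → 1, Airport → -6; maximin = 1.
Column maxima: Route-1 → 3, Route-2 → 4; minimax = 3.
1 ≠ 3, so there is no saddle point; optimal play is mixed.
Port is strictly dominated by Border, so the inspector never plays it.
On the remaining 2×2 (Border, Airport vs Route-1, Route-2):
Let the inspector play Border with probability p. Expected payoff against Route-1: 1p + 3(1−p) = −2p + 3; against Route-2: 4p + (-6)(1−p) = 10p − 6.
Setting these equal: −2p + 3 = 10p − 6 ⇒ −12p = -9 ⇒ p = 3/4, and the value is (-2)·(3/4) + 3 = 3/2.
For the smuggler: with q = P(Route-1), equating Border's and Airport's payoffs gives −3q + 4 = 9q − 6 ⇒ q = 5/6.

3/2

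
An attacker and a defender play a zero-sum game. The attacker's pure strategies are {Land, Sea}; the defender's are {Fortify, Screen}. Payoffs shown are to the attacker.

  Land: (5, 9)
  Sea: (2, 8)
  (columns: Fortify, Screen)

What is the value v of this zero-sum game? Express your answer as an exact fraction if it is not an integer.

5

Row minima: Land → 5, Sea → 2; maximin = 5.
Column maxima: Fortify → 5, Screen → 9; minimax = 5.
Since maximin = minimax = 5, there is a saddle point and the value is 5.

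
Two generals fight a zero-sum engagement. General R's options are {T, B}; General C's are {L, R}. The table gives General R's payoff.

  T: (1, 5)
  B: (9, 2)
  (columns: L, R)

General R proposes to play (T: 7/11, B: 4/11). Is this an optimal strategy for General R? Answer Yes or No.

Against L this mix gives (7/11)·1 + (4/11)·9 = 43/11.
Against R this mix gives (7/11)·5 + (4/11)·2 = 43/11.
All of General C's active replies (L, R) yield 43/11, and no column does worse for General R. The mix makes General C indifferent and guarantees 43/11, so it is optimal.

Yes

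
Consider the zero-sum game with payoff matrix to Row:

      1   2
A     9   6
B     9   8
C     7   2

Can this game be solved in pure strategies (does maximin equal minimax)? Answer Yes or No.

Row minima: A → 6, B → 8, C → 2; maximin = 8.
Column maxima: 1 → 9, 2 → 8; minimax = 8.
maximin = minimax = 8, so a saddle point exists.

Yes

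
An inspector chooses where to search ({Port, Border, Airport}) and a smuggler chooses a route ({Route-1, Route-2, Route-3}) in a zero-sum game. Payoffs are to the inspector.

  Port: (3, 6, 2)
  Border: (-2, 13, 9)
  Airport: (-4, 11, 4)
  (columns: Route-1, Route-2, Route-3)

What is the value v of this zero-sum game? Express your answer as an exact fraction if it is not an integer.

31/12

Row minima: Port → 2, Border → -2, Airport → -4; maximin = 2.
Column maxima: Route-1 → 3, Route-2 → 13, Route-3 → 9; minimax = 3.
2 ≠ 3, so there is no saddle point; optimal play is mixed.
Airport is strictly dominated by Border, so the inspector never plays it.
Route-2 is strictly dominated by Route-1 (it gives the inspector strictly more in every row), so the smuggler never plays it.
On the remaining 2×2 (Port, Border vs Route-1, Route-3):
Let the inspector play Port with probability p. Expected payoff against Route-1: 3p + (-2)(1−p) = 5p − 2; against Route-3: 2p + 9(1−p) = −7p + 9.
Setting these equal: 5p − 2 = −7p + 9 ⇒ 12p = 11 ⇒ p = 11/12, and the value is (5)·(11/12) − 2 = 31/12.
For the smuggler: with q = P(Route-1), equating Port's and Border's payoffs gives q + 2 = −11q + 9 ⇒ q = 7/12.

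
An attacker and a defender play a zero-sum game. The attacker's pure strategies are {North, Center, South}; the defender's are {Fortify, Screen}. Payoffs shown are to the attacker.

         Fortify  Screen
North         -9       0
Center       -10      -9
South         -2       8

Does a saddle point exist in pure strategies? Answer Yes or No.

Yes

Row minima: North → -9, Center → -10, South → -2; maximin = -2.
Column maxima: Fortify → -2, Screen → 8; minimax = -2.
maximin = minimax = -2, so a saddle point exists.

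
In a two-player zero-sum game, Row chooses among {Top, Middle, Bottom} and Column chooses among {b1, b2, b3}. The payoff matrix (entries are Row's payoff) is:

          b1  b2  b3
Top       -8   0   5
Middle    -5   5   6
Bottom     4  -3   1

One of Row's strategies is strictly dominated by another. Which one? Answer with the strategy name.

Middle gives a strictly higher payoff than Top against every column: -5 > -8, 5 > 0, 6 > 5.
So Top is strictly dominated and Row never plays it.

Top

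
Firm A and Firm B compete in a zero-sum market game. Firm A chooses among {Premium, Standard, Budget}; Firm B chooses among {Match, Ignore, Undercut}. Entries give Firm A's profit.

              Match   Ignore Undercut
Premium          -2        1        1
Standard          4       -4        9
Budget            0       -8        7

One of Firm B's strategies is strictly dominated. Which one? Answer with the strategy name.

Undercut

Match holds Firm A's payoff strictly below Undercut in every row: -2 < 1, 4 < 9, 0 < 7.
So Undercut is strictly dominated for Firm B.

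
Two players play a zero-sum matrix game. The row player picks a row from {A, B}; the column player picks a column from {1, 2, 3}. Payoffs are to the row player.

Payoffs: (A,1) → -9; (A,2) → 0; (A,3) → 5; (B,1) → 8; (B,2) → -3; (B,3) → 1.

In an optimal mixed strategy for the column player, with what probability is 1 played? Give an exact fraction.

Row minima: A → -9, B → -3; maximin = -3.
Column maxima: 1 → 8, 2 → 0, 3 → 5; minimax = 0.
-3 ≠ 0, so there is no saddle point; optimal play is mixed.
3 is strictly dominated by 2 (it gives the row player strictly more in every row), so the column player never plays it.
On the remaining 2×2 (A, B vs 1, 2):
Let the row player play A with probability p. Expected payoff against 1: (-9)p + 8(1−p) = −17p + 8; against 2: 0p + (-3)(1−p) = 3p − 3.
Setting these equal: −17p + 8 = 3p − 3 ⇒ −20p = -11 ⇒ p = 11/20, and the value is (-17)·(11/20) + 8 = -27/20.
For the column player: with q = P(1), equating A's and B's payoffs gives −9q = 11q − 3 ⇒ q = 3/20.

3/20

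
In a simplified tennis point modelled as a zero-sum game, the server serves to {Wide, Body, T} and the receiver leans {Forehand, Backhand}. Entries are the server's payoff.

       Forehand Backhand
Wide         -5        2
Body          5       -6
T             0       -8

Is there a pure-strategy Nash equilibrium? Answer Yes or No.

Row minima: Wide → -5, Body → -6, T → -8; maximin = -5.
Column maxima: Forehand → 5, Backhand → 2; minimax = 2.
-5 ≠ 2, so no pure-strategy equilibrium exists.

No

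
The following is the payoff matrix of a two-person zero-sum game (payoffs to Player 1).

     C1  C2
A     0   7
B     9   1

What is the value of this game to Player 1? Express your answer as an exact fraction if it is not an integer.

Row minima: A → 0, B → 1; maximin = 1.
Column maxima: C1 → 9, C2 → 7; minimax = 7.
1 ≠ 7, so there is no saddle point; optimal play is mixed.
Let Player 1 play A with probability p. Expected payoff against C1: 0p + 9(1−p) = −9p + 9; against C2: 7p + 1(1−p) = 6p + 1.
Setting these equal: −9p + 9 = 6p + 1 ⇒ −15p = -8 ⇒ p = 8/15, and the value is (-9)·(8/15) + 9 = 21/5.
For Player 2: with q = P(C1), equating A's and B's payoffs gives −7q + 7 = 8q + 1 ⇒ q = 2/5.

21/5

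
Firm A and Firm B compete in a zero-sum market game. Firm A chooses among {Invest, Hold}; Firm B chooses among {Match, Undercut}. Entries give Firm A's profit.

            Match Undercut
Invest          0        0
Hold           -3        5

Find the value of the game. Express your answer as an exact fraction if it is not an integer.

0

Row minima: Invest → 0, Hold → -3; maximin = 0.
Column maxima: Match → 0, Undercut → 5; minimax = 0.
Since maximin = minimax = 0, there is a saddle point and the value is 0.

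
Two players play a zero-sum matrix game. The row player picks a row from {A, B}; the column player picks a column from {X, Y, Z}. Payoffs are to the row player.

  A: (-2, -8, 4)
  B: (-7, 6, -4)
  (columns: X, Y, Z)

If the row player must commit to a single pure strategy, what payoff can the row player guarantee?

-7

Row minima: A → -8, B → -7.
The best of these is -7.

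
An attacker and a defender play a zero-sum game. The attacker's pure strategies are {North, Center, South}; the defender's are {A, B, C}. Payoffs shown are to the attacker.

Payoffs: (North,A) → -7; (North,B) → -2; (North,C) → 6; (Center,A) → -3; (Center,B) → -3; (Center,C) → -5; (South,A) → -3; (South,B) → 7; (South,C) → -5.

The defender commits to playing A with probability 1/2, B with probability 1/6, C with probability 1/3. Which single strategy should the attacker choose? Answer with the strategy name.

North

Expected payoff of North: (1/2)·(-7) + (1/6)·(-2) + (1/3)·6 = -11/6.
Expected payoff of Center: (1/2)·(-3) + (1/6)·(-3) + (1/3)·(-5) = -11/3.
Expected payoff of South: (1/2)·(-3) + (1/6)·7 + (1/3)·(-5) = -2.
The largest is -11/6, so the attacker's best response is North.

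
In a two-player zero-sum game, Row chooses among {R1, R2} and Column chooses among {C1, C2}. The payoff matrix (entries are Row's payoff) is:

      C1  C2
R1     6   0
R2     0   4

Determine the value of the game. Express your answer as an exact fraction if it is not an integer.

Row minima: R1 → 0, R2 → 0; maximin = 0.
Column maxima: C1 → 6, C2 → 4; minimax = 4.
0 ≠ 4, so there is no saddle point; optimal play is mixed.
Let Row play R1 with probability p. Expected payoff against C1: 6p + 0(1−p) = 6p; against C2: 0p + 4(1−p) = −4p + 4.
Setting these equal: 6p = −4p + 4 ⇒ 10p = 4 ⇒ p = 2/5, and the value is (6)·(2/5) = 12/5.
For Column: with q = P(C1), equating R1's and R2's payoffs gives 6q = −4q + 4 ⇒ q = 2/5.

12/5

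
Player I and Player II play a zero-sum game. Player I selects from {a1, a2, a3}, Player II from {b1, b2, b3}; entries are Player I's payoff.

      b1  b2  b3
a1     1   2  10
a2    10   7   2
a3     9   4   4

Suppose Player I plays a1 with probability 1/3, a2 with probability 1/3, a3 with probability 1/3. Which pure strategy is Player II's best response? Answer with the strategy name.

If Player II plays b1, Player I's expected payoff is (1/3)·1 + (1/3)·10 + (1/3)·9 = 20/3.
If Player II plays b2, Player I's expected payoff is (1/3)·2 + (1/3)·7 + (1/3)·4 = 13/3.
If Player II plays b3, Player I's expected payoff is (1/3)·10 + (1/3)·2 + (1/3)·4 = 16/3.
Player II minimizes Player I's payoff; the smallest is 13/3, so the best response is b2.

b2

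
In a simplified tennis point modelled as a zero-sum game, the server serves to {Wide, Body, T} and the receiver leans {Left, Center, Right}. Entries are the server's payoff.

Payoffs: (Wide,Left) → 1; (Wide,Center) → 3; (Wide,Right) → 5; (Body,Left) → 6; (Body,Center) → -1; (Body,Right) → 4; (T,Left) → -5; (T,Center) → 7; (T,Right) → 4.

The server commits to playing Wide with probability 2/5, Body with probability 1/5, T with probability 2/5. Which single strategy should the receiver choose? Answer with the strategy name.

If the receiver plays Left, the server's expected payoff is (2/5)·1 + (1/5)·6 + (2/5)·(-5) = -2/5.
If the receiver plays Center, the server's expected payoff is (2/5)·3 + (1/5)·(-1) + (2/5)·7 = 19/5.
If the receiver plays Right, the server's expected payoff is (2/5)·5 + (1/5)·4 + (2/5)·4 = 22/5.
The receiver minimizes the server's payoff; the smallest is -2/5, so the best response is Left.

Left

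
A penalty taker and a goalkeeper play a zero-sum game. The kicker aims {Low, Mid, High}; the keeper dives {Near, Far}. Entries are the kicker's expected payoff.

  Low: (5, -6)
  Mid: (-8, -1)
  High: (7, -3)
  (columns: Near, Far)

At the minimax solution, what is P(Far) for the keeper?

15/17

Row minima: Low → -6, Mid → -8, High → -3; maximin = -3.
Column maxima: Near → 7, Far → -1; minimax = -1.
-3 ≠ -1, so there is no saddle point; optimal play is mixed.
Low is strictly dominated by High, so the kicker never plays it.
On the remaining 2×2 (Mid, High vs Near, Far):
Let the kicker play Mid with probability p. Expected payoff against Near: (-8)p + 7(1−p) = −15p + 7; against Far: (-1)p + (-3)(1−p) = 2p − 3.
Setting these equal: −15p + 7 = 2p − 3 ⇒ −17p = -10 ⇒ p = 10/17, and the value is (-15)·(10/17) + 7 = -31/17.
For the keeper: with q = P(Near), equating Mid's and High's payoffs gives −7q − 1 = 10q − 3 ⇒ q = 2/17.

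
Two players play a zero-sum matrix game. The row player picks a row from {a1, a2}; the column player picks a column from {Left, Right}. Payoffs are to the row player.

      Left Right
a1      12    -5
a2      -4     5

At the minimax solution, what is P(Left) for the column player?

5/13

Row minima: a1 → -5, a2 → -4; maximin = -4.
Column maxima: Left → 12, Right → 5; minimax = 5.
-4 ≠ 5, so there is no saddle point; optimal play is mixed.
Let the row player play a1 with probability p. Expected payoff against Left: 12p + (-4)(1−p) = 16p − 4; against Right: (-5)p + 5(1−p) = −10p + 5.
Setting these equal: 16p − 4 = −10p + 5 ⇒ 26p = 9 ⇒ p = 9/26, and the value is (16)·(9/26) − 4 = 20/13.
For the column player: with q = P(Left), equating a1's and a2's payoffs gives 17q − 5 = −9q + 5 ⇒ q = 5/13.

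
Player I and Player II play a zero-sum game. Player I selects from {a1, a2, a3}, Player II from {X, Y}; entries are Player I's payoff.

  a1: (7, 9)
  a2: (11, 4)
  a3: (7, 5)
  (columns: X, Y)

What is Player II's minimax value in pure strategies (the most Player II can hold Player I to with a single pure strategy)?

Column maxima: X → 11, Y → 9.
The smallest of these is 9.

9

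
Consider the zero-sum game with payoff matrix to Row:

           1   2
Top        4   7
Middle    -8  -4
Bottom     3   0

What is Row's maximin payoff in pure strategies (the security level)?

4

Row minima: Top → 4, Middle → -8, Bottom → 0.
The best of these is 4.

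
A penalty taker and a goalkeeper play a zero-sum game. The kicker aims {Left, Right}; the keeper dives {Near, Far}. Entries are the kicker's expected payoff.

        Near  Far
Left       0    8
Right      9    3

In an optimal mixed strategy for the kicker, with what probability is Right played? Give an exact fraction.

4/7

Row minima: Left → 0, Right → 3; maximin = 3.
Column maxima: Near → 9, Far → 8; minimax = 8.
3 ≠ 8, so there is no saddle point; optimal play is mixed.
Let the kicker play Left with probability p. Expected payoff against Near: 0p + 9(1−p) = −9p + 9; against Far: 8p + 3(1−p) = 5p + 3.
Setting these equal: −9p + 9 = 5p + 3 ⇒ −14p = -6 ⇒ p = 3/7, and the value is (-9)·(3/7) + 9 = 36/7.
For the keeper: with q = P(Near), equating Left's and Right's payoffs gives −8q + 8 = 6q + 3 ⇒ q = 5/14.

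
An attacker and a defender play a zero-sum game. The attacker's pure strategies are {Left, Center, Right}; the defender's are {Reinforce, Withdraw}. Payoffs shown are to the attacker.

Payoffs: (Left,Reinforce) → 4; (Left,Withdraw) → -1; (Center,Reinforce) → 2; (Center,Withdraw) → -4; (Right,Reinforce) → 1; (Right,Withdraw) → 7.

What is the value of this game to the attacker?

29/11

Row minima: Left → -1, Center → -4, Right → 1; maximin = 1.
Column maxima: Reinforce → 4, Withdraw → 7; minimax = 4.
1 ≠ 4, so there is no saddle point; optimal play is mixed.
Center is strictly dominated by Left, so the attacker never plays it.
On the remaining 2×2 (Left, Right vs Reinforce, Withdraw):
Let the attacker play Left with probability p. Expected payoff against Reinforce: 4p + 1(1−p) = 3p + 1; against Withdraw: (-1)p + 7(1−p) = −8p + 7.
Setting these equal: 3p + 1 = −8p + 7 ⇒ 11p = 6 ⇒ p = 6/11, and the value is (3)·(6/11) + 1 = 29/11.
For the defender: with q = P(Reinforce), equating Left's and Right's payoffs gives 5q − 1 = −6q + 7 ⇒ q = 8/11.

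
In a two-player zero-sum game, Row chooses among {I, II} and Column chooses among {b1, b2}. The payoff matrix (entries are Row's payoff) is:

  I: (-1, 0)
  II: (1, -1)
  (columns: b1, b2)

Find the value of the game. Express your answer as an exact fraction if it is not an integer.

-1/3

Row minima: I → -1, II → -1; maximin = -1.
Column maxima: b1 → 1, b2 → 0; minimax = 0.
-1 ≠ 0, so there is no saddle point; optimal play is mixed.
Let Row play I with probability p. Expected payoff against b1: (-1)p + 1(1−p) = −2p + 1; against b2: 0p + (-1)(1−p) = p − 1.
Setting these equal: −2p + 1 = p − 1 ⇒ −3p = -2 ⇒ p = 2/3, and the value is (-2)·(2/3) + 1 = -1/3.
For Column: with q = P(b1), equating I's and II's payoffs gives −q = 2q − 1 ⇒ q = 1/3.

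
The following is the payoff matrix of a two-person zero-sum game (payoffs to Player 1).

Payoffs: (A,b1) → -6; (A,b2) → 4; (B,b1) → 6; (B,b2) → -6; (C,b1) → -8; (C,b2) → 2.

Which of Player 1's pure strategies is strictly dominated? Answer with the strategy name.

A gives a strictly higher payoff than C against every column: -6 > -8, 4 > 2.
So C is strictly dominated and Player 1 never plays it.

C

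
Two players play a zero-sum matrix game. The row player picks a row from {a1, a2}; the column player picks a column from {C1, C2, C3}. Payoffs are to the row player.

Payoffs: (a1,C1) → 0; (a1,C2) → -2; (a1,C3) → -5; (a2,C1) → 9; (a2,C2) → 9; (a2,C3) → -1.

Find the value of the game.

Row minima: a1 → -5, a2 → -1; maximin = -1.
Column maxima: C1 → 9, C2 → 9, C3 → -1; minimax = -1.
Since maximin = minimax = -1, there is a saddle point and the value is -1.

-1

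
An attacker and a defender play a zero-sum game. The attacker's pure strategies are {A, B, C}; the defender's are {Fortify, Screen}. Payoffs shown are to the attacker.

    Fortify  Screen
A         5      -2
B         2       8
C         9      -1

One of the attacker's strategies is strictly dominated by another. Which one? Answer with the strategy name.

C gives a strictly higher payoff than A against every column: 9 > 5, -1 > -2.
So A is strictly dominated and the attacker never plays it.

A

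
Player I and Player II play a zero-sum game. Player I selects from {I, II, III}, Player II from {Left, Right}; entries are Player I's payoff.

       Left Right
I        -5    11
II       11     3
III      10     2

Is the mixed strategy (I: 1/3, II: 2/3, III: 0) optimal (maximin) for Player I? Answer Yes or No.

Yes

Against Left this mix gives (1/3)·(-5) + (2/3)·11 = 17/3.
Against Right this mix gives (1/3)·11 + (2/3)·3 = 17/3.
All of Player II's active replies (Left, Right) yield 17/3, and no column does worse for Player I. The mix makes Player II indifferent and guarantees 17/3, so it is optimal.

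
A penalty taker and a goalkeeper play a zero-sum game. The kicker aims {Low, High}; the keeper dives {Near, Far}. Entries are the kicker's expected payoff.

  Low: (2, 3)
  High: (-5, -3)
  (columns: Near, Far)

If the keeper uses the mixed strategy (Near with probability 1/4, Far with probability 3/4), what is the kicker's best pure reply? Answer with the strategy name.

Expected payoff of Low: (1/4)·2 + (3/4)·3 = 11/4.
Expected payoff of High: (1/4)·(-5) + (3/4)·(-3) = -7/2.
The largest is 11/4, so the kicker's best response is Low.

Low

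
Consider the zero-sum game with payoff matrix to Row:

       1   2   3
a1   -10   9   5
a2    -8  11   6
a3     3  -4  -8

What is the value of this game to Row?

Row minima: a1 → -10, a2 → -8, a3 → -8; maximin = -8.
Column maxima: 1 → 3, 2 → 11, 3 → 6; minimax = 3.
-8 ≠ 3, so there is no saddle point; optimal play is mixed.
a1 is strictly dominated by a2, so Row never plays it.
2 is strictly dominated by 3 (it gives Row strictly more in every row), so Column never plays it.
On the remaining 2×2 (a2, a3 vs 1, 3):
Let Row play a2 with probability p. Expected payoff against 1: (-8)p + 3(1−p) = −11p + 3; against 3: 6p + (-8)(1−p) = 14p − 8.
Setting these equal: −11p + 3 = 14p − 8 ⇒ −25p = -11 ⇒ p = 11/25, and the value is (-11)·(11/25) + 3 = -46/25.
For Column: with q = P(1), equating a2's and a3's payoffs gives −14q + 6 = 11q − 8 ⇒ q = 14/25.

-46/25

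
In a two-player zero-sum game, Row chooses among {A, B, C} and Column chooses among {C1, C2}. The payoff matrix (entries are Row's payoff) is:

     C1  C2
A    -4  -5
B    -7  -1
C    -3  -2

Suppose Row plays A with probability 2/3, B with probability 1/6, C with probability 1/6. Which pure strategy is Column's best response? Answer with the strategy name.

C1

If Column plays C1, Row's expected payoff is (2/3)·(-4) + (1/6)·(-7) + (1/6)·(-3) = -13/3.
If Column plays C2, Row's expected payoff is (2/3)·(-5) + (1/6)·(-1) + (1/6)·(-2) = -23/6.
Column minimizes Row's payoff; the smallest is -13/3, so the best response is C1.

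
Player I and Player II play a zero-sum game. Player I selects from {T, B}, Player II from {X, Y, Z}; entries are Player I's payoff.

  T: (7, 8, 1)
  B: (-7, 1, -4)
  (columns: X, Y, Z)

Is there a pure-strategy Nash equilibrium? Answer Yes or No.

Row minima: T → 1, B → -7; maximin = 1.
Column maxima: X → 7, Y → 8, Z → 1; minimax = 1.
maximin = minimax = 1, so a saddle point exists.

Yes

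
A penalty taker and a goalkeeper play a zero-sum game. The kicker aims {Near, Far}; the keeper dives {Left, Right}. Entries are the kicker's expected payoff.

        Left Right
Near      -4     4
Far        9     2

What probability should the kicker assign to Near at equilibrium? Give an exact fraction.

7/15

Row minima: Near → -4, Far → 2; maximin = 2.
Column maxima: Left → 9, Right → 4; minimax = 4.
2 ≠ 4, so there is no saddle point; optimal play is mixed.
Let the kicker play Near with probability p. Expected payoff against Left: (-4)p + 9(1−p) = −13p + 9; against Right: 4p + 2(1−p) = 2p + 2.
Setting these equal: −13p + 9 = 2p + 2 ⇒ −15p = -7 ⇒ p = 7/15, and the value is (-13)·(7/15) + 9 = 44/15.
For the keeper: with q = P(Left), equating Near's and Far's payoffs gives −8q + 4 = 7q + 2 ⇒ q = 2/15.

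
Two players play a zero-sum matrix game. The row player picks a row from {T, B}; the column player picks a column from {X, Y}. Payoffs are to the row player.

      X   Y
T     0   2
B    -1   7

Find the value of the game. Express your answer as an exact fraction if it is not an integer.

Row minima: T → 0, B → -1; maximin = 0.
Column maxima: X → 0, Y → 7; minimax = 0.
Since maximin = minimax = 0, there is a saddle point and the value is 0.

0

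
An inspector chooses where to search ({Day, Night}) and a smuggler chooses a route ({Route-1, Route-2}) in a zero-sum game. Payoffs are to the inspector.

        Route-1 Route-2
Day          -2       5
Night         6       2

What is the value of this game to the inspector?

34/11

Row minima: Day → -2, Night → 2; maximin = 2.
Column maxima: Route-1 → 6, Route-2 → 5; minimax = 5.
2 ≠ 5, so there is no saddle point; optimal play is mixed.
Let the inspector play Day with probability p. Expected payoff against Route-1: (-2)p + 6(1−p) = −8p + 6; against Route-2: 5p + 2(1−p) = 3p + 2.
Setting these equal: −8p + 6 = 3p + 2 ⇒ −11p = -4 ⇒ p = 4/11, and the value is (-8)·(4/11) + 6 = 34/11.
For the smuggler: with q = P(Route-1), equating Day's and Night's payoffs gives −7q + 5 = 4q + 2 ⇒ q = 3/11.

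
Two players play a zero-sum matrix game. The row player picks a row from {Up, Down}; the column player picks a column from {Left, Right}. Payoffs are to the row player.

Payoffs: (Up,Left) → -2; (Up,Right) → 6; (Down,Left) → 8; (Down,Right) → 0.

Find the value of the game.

3

Row minima: Up → -2, Down → 0; maximin = 0.
Column maxima: Left → 8, Right → 6; minimax = 6.
0 ≠ 6, so there is no saddle point; optimal play is mixed.
Let the row player play Up with probability p. Expected payoff against Left: (-2)p + 8(1−p) = −10p + 8; against Right: 6p + 0(1−p) = 6p.
Setting these equal: −10p + 8 = 6p ⇒ −16p = -8 ⇒ p = 1/2, and the value is (-10)·(1/2) + 8 = 3.
For the column player: with q = P(Left), equating Up's and Down's payoffs gives −8q + 6 = 8q ⇒ q = 3/8.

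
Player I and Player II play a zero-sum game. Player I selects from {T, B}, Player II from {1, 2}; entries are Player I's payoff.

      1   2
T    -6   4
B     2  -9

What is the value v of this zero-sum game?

Row minima: T → -6, B → -9; maximin = -6.
Column maxima: 1 → 2, 2 → 4; minimax = 2.
-6 ≠ 2, so there is no saddle point; optimal play is mixed.
Let Player I play T with probability p. Expected payoff against 1: (-6)p + 2(1−p) = −8p + 2; against 2: 4p + (-9)(1−p) = 13p − 9.
Setting these equal: −8p + 2 = 13p − 9 ⇒ −21p = -11 ⇒ p = 11/21, and the value is (-8)·(11/21) + 2 = -46/21.
For Player II: with q = P(1), equating T's and B's payoffs gives −10q + 4 = 11q − 9 ⇒ q = 13/21.

-46/21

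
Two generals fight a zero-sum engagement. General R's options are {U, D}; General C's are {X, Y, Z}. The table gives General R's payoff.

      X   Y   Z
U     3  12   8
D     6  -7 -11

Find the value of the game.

81/22

Row minima: U → 3, D → -11; maximin = 3.
Column maxima: X → 6, Y → 12, Z → 8; minimax = 6.
3 ≠ 6, so there is no saddle point; optimal play is mixed.
Y is strictly dominated by Z (it gives General R strictly more in every row), so General C never plays it.
On the remaining 2×2 (U, D vs X, Z):
Let General R play U with probability p. Expected payoff against X: 3p + 6(1−p) = −3p + 6; against Z: 8p + (-11)(1−p) = 19p − 11.
Setting these equal: −3p + 6 = 19p − 11 ⇒ −22p = -17 ⇒ p = 17/22, and the value is (-3)·(17/22) + 6 = 81/22.
For General C: with q = P(X), equating U's and D's payoffs gives −5q + 8 = 17q − 11 ⇒ q = 19/22.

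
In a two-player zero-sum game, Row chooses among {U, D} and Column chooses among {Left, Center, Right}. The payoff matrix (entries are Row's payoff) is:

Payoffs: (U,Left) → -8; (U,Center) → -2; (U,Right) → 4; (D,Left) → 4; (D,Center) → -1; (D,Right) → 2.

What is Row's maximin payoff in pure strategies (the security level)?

-1

Row minima: U → -8, D → -1.
The best of these is -1.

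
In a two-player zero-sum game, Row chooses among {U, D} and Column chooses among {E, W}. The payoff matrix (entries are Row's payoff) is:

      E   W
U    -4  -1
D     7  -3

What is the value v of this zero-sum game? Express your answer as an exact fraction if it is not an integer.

-19/13

Row minima: U → -4, D → -3; maximin = -3.
Column maxima: E → 7, W → -1; minimax = -1.
-3 ≠ -1, so there is no saddle point; optimal play is mixed.
Let Row play U with probability p. Expected payoff against E: (-4)p + 7(1−p) = −11p + 7; against W: (-1)p + (-3)(1−p) = 2p − 3.
Setting these equal: −11p + 7 = 2p − 3 ⇒ −13p = -10 ⇒ p = 10/13, and the value is (-11)·(10/13) + 7 = -19/13.
For Column: with q = P(E), equating U's and D's payoffs gives −3q − 1 = 10q − 3 ⇒ q = 2/13.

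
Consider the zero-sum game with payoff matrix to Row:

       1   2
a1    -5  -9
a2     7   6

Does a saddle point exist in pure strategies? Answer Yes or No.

Yes

Row minima: a1 → -9, a2 → 6; maximin = 6.
Column maxima: 1 → 7, 2 → 6; minimax = 6.
maximin = minimax = 6, so a saddle point exists.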